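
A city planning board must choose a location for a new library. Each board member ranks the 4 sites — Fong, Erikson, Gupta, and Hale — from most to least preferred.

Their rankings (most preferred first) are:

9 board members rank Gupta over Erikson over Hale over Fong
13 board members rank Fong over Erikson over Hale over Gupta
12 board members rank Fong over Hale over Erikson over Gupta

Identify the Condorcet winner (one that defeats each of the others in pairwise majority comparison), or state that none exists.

Head-to-head results (34 voters total):
Fong vs Erikson: Fong wins 25–9.
Fong vs Gupta: Fong wins 25–9.
Fong vs Hale: Fong wins 25–9.
Erikson vs Gupta: Erikson wins 25–9.
Erikson vs Hale: Erikson wins 22–12.
Gupta vs Hale: Hale wins 25–9.
Fong beats each rival — Erikson (25–9), Gupta (25–9), Hale (25–9) — so Fong is the Condorcet winner.

Fong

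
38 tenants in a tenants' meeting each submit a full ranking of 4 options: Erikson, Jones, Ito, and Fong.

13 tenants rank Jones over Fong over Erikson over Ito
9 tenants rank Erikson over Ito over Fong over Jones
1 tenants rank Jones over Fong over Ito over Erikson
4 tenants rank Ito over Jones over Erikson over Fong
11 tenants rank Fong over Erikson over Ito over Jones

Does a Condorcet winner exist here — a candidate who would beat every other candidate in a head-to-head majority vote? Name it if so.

Fong

Head-to-head results (38 voters total):
Erikson vs Jones: Erikson wins 20–18.
Erikson vs Ito: Erikson wins 33–5.
Erikson vs Fong: Fong wins 25–13.
Jones vs Ito: Ito wins 24–14.
Jones vs Fong: Fong wins 20–18.
Ito vs Fong: Fong wins 25–13.
Fong beats each rival — Erikson (25–13), Jones (20–18), Ito (25–13) — so Fong is the Condorcet winner.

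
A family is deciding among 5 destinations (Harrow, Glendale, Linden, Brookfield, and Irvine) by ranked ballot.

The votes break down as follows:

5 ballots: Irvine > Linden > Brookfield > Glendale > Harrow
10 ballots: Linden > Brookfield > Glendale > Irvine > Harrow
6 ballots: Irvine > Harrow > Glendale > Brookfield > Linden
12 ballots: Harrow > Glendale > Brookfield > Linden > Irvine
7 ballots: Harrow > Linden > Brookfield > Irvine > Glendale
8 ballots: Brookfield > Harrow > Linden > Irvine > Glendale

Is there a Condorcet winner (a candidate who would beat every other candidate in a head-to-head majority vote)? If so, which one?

Head-to-head results (48 voters total):
Harrow vs Glendale: Harrow wins 33–15.
Harrow vs Linden: Harrow wins 33–15.
Harrow vs Brookfield: Harrow wins 25–23.
Harrow vs Irvine: Harrow wins 27–21.
Glendale vs Linden: Linden wins 30–18.
Glendale vs Brookfield: Brookfield wins 30–18.
Glendale vs Irvine: Irvine wins 26–22.
Linden vs Brookfield: Brookfield wins 26–22.
Linden vs Irvine: Linden wins 37–11.
Brookfield vs Irvine: Brookfield wins 37–11.
Harrow beats each rival — Glendale (33–15), Linden (33–15), Brookfield (25–23), Irvine (27–21) — so Harrow is the Condorcet winner.

Harrow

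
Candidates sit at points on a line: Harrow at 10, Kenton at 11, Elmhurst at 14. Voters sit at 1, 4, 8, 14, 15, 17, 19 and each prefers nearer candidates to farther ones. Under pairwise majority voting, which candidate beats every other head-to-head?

With single-peaked preferences on a line, the Condorcet winner is the candidate closest to the median voter.
The median voter (position 14) is closest to Elmhurst at 14.
Check: Elmhurst vs Harrow — voters closer to Elmhurst: 4 of 7.

Elmhurst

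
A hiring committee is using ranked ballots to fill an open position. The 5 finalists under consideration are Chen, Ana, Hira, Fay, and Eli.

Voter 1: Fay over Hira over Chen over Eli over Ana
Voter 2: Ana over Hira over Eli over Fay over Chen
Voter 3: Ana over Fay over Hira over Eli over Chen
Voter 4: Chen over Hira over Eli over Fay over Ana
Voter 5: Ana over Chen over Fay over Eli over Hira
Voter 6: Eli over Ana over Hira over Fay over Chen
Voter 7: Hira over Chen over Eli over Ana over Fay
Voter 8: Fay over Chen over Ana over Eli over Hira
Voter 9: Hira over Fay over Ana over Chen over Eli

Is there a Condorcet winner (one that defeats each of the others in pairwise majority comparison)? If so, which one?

Ana

Head-to-head results (9 voters total):
Chen vs Ana: Ana wins 5–4.
Chen vs Hira: Hira wins 6–3.
Chen vs Fay: Fay wins 6–3.
Chen vs Eli: Chen wins 6–3.
Ana vs Hira: Ana wins 5–4.
Ana vs Fay: Ana wins 5–4.
Ana vs Eli: Ana wins 5–4.
Hira vs Fay: Hira wins 5–4.
Hira vs Eli: Hira wins 6–3.
Fay vs Eli: Fay wins 5–4.
Ana beats each rival — Chen (5–4), Hira (5–4), Fay (5–4), Eli (5–4) — so Ana is the Condorcet winner.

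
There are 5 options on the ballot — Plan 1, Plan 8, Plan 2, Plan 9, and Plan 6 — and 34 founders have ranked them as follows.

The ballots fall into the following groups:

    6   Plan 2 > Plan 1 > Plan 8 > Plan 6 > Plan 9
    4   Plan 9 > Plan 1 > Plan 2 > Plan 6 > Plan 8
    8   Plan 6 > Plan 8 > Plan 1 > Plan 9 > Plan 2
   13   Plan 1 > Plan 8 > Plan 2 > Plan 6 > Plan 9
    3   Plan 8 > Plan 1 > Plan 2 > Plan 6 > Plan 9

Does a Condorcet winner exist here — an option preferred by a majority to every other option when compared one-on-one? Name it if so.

Plan 1

Head-to-head results (34 voters total):
Plan 1 vs Plan 8: Plan 1 wins 23–11.
Plan 1 vs Plan 2: Plan 1 wins 28–6.
Plan 1 vs Plan 9: Plan 1 wins 30–4.
Plan 1 vs Plan 6: Plan 1 wins 26–8.
Plan 8 vs Plan 2: Plan 8 wins 24–10.
Plan 8 vs Plan 9: Plan 8 wins 30–4.
Plan 8 vs Plan 6: Plan 8 wins 22–12.
Plan 2 vs Plan 9: Plan 2 wins 22–12.
Plan 2 vs Plan 6: Plan 2 wins 26–8.
Plan 9 vs Plan 6: Plan 6 wins 30–4.
Plan 1 beats each rival — Plan 8 (23–11), Plan 2 (28–6), Plan 9 (30–4), Plan 6 (26–8) — so Plan 1 is the Condorcet winner.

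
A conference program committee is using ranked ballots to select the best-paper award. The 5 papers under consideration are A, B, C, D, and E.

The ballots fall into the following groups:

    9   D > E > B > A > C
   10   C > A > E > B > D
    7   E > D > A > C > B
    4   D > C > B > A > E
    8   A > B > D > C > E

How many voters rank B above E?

12

Ballots ranking B above E: 4+8 = 12.
Ballots ranking E above B: 9+10+7 = 26.
So 12 of 38 voters prefer B to E.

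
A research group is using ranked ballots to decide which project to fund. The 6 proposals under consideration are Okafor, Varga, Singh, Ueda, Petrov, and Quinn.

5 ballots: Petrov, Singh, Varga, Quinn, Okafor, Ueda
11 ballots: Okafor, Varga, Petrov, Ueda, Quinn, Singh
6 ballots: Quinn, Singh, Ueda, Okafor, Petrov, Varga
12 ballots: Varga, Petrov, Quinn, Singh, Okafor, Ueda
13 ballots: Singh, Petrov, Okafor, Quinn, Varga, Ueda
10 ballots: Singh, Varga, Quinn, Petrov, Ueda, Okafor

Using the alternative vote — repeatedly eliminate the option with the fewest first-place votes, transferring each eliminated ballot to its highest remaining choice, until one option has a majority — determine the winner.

Round 1: Singh 23, Varga 12, Okafor 11, Quinn 6, Petrov 5, Ueda 0. Ueda has the fewest and is eliminated.
Round 2: Singh 23, Varga 12, Okafor 11, Quinn 6, Petrov 5. Petrov has the fewest and is eliminated.
Round 3: Singh 28, Varga 12, Okafor 11, Quinn 6. Quinn has the fewest and is eliminated.
Round 4: Singh 34, Varga 12, Okafor 11. Singh has a majority.

Singh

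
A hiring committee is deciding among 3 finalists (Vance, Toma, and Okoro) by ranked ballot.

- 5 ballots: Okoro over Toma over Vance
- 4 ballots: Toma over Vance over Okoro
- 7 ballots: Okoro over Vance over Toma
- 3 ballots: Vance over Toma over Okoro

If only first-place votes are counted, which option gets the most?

First-place vote totals:
  Vance: 3
  Toma: 4
  Okoro: 12
Okoro has the most first-place votes.

Okoro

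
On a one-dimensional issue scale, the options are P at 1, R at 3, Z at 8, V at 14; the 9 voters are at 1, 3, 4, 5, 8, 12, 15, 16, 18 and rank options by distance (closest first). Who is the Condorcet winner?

Z

With single-peaked preferences on a line, the Condorcet winner is the candidate closest to the median voter.
The median voter (position 8) is closest to Z at 8.
Check: Z vs P — voters closer to Z: 6 of 9.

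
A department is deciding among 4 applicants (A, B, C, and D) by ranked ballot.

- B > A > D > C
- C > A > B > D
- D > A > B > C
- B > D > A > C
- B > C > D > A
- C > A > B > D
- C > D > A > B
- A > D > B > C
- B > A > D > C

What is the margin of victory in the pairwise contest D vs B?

Ballots ranking D above B: 3.
Ballots ranking B above D: 6.
B wins 6–3, a margin of 3.

3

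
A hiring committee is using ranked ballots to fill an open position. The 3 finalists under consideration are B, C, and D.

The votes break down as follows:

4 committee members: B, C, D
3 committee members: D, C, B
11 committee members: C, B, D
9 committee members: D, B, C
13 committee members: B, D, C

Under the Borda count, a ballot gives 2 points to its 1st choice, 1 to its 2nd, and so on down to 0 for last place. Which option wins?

Borda scores:
  B: 4·2 + 3·0 + 11·1 + 9·1 + 13·2 = 54
  C: 4·1 + 3·1 + 11·2 + 9·0 + 13·0 = 29
  D: 4·0 + 3·2 + 11·0 + 9·2 + 13·1 = 37
B has the highest total.

B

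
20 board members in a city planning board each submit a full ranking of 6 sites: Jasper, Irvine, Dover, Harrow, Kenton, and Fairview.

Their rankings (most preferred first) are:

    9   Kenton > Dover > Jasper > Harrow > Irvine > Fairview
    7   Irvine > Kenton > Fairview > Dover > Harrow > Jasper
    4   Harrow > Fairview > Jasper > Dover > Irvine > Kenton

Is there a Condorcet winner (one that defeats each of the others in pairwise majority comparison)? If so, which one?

Head-to-head results (20 voters total):
Jasper vs Irvine: Jasper wins 13–7.
Jasper vs Dover: Dover wins 16–4.
Jasper vs Harrow: Harrow wins 11–9.
Jasper vs Kenton: Kenton wins 16–4.
Jasper vs Fairview: Fairview wins 11–9.
Irvine vs Dover: Dover wins 13–7.
Irvine vs Harrow: Harrow wins 13–7.
Irvine vs Kenton: Irvine wins 11–9.
Irvine vs Fairview: Irvine wins 16–4.
Dover vs Harrow: Dover wins 16–4.
Dover vs Kenton: Kenton wins 16–4.
Dover vs Fairview: Fairview wins 11–9.
Harrow vs Kenton: Kenton wins 16–4.
Harrow vs Fairview: Harrow wins 13–7.
Kenton vs Fairview: Kenton wins 16–4.
No candidate beats all others: Jasper beats Irvine beats Kenton beats Jasper, a majority cycle.

There is no Condorcet winner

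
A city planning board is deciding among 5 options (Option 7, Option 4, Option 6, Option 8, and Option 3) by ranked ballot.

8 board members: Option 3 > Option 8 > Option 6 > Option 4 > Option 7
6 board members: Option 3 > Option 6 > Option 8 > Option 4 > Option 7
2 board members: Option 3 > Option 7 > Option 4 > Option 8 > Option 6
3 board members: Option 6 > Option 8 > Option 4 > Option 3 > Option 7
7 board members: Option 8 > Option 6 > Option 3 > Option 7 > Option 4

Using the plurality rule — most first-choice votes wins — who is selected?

First-place vote totals:
  Option 7: 0
  Option 4: 0
  Option 6: 3
  Option 8: 7
  Option 3: 16
Option 3 has the most first-place votes.

Option 3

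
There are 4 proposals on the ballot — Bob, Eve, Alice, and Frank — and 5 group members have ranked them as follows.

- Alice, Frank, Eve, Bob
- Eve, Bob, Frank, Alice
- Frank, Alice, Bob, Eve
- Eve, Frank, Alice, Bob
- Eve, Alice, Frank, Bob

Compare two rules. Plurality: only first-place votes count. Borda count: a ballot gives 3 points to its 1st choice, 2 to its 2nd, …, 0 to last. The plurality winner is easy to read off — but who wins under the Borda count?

Plurality first-place counts: Bob 0, Eve 3, Alice 1, Frank 1 → Eve.
Borda totals: Bob 3, Eve 10, Alice 8, Frank 9 → Eve.

Eve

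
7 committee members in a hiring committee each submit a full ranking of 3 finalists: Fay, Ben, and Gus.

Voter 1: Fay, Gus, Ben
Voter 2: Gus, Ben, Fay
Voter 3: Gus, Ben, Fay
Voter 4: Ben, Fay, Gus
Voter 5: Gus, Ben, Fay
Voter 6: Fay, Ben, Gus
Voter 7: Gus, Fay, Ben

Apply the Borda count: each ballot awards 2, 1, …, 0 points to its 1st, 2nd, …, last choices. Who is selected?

Borda scores:
  Fay: 2 + 0 + 0 + 1 + 0 + 2 + 1 = 6
  Ben: 0 + 1 + 1 + 2 + 1 + 1 + 0 = 6
  Gus: 1 + 2 + 2 + 0 + 2 + 0 + 2 = 9
Gus has the highest total.

Gus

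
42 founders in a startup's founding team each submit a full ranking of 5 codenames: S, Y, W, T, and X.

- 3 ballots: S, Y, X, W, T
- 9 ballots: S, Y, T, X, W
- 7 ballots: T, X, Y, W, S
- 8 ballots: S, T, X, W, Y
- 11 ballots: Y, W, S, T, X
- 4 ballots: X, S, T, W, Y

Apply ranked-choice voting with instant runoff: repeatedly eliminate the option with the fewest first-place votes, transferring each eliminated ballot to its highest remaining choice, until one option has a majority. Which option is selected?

Round 1: S 20, Y 11, T 7, X 4, W 0. W has the fewest and is eliminated.
Round 2: S 20, Y 11, T 7, X 4. X has the fewest and is eliminated.
Round 3: S 24, Y 11, T 7. S has a majority.

S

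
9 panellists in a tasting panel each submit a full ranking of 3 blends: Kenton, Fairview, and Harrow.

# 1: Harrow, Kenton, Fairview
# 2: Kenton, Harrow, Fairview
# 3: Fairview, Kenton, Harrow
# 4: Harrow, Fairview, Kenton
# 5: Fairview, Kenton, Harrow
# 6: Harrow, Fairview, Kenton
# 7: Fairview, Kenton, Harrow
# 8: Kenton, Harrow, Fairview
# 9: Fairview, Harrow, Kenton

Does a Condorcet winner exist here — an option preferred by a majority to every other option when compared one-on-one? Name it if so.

Head-to-head results (9 voters total):
Kenton vs Fairview: Fairview wins 6–3.
Kenton vs Harrow: Kenton wins 5–4.
Fairview vs Harrow: Harrow wins 5–4.
No candidate beats all others: Kenton beats Harrow beats Fairview beats Kenton, a majority cycle.

No Condorcet winner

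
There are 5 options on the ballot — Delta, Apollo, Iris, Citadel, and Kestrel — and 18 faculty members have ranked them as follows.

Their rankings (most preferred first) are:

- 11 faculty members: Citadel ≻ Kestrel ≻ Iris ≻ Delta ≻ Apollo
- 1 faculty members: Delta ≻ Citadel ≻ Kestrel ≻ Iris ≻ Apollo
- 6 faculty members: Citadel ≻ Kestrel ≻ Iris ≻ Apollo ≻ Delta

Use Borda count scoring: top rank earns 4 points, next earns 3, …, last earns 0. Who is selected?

Citadel

Borda scores:
  Delta: 11·1 + 4 + 6·0 = 15
  Apollo: 11·0 + 0 + 6·1 = 6
  Iris: 11·2 + 1 + 6·2 = 35
  Citadel: 11·4 + 3 + 6·4 = 71
  Kestrel: 11·3 + 2 + 6·3 = 53
Citadel has the highest total.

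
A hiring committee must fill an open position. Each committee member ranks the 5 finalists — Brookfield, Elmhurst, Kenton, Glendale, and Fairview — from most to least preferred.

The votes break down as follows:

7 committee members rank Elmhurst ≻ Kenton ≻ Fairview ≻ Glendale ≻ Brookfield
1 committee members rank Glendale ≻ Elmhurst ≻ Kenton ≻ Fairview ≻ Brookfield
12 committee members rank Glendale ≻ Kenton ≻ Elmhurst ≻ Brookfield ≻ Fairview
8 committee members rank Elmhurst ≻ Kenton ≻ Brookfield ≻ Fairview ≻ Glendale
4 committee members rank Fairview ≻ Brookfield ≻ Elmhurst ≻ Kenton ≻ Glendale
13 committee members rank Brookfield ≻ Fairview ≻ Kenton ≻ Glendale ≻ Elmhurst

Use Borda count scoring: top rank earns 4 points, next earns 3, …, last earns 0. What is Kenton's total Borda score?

113

Borda scores:
  Brookfield: 7·0 + 0 + 12·1 + 8·2 + 4·3 + 13·4 = 92
  Elmhurst: 7·4 + 3 + 12·2 + 8·4 + 4·2 + 13·0 = 95
  Kenton: 7·3 + 2 + 12·3 + 8·3 + 4·1 + 13·2 = 113
  Glendale: 7·1 + 4 + 12·4 + 8·0 + 4·0 + 13·1 = 72
  Fairview: 7·2 + 1 + 12·0 + 8·1 + 4·4 + 13·3 = 78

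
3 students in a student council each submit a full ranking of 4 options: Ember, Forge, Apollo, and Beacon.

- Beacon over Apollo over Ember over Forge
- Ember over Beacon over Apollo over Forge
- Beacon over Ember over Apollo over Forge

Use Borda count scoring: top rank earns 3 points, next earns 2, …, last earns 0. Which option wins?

Beacon

Borda scores:
  Ember: 1 + 3 + 2 = 6
  Forge: 0 + 0 + 0 = 0
  Apollo: 2 + 1 + 1 = 4
  Beacon: 3 + 2 + 3 = 8
Beacon has the highest total.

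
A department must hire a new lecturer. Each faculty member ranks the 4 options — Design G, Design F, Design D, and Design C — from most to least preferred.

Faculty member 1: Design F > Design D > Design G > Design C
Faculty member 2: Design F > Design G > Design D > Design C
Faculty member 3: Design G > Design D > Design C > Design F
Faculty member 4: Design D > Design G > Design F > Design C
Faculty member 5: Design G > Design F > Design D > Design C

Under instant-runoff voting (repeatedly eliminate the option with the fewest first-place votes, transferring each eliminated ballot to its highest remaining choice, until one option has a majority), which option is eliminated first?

Design C

Round 1: Design G 2, Design F 2, Design D 1, Design C 0. Design C has the fewest and is eliminated.
Round 2: Design G 2, Design F 2, Design D 1. Design D has the fewest and is eliminated.
Round 3: Design G 3, Design F 2. Design G has a majority.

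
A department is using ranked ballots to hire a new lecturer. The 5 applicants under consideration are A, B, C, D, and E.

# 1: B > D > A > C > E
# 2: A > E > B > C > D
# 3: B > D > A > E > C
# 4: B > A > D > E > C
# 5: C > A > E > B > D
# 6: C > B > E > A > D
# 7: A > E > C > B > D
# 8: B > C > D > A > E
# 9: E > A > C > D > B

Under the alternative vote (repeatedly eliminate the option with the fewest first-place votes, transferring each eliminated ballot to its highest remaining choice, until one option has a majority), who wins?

B

Round 1: B 4, A 2, C 2, E 1, D 0. D has the fewest and is eliminated.
Round 2: B 4, A 2, C 2, E 1. E has the fewest and is eliminated.
Round 3: B 4, A 3, C 2. C has the fewest and is eliminated.
Round 4: B 5, A 4. B has a majority.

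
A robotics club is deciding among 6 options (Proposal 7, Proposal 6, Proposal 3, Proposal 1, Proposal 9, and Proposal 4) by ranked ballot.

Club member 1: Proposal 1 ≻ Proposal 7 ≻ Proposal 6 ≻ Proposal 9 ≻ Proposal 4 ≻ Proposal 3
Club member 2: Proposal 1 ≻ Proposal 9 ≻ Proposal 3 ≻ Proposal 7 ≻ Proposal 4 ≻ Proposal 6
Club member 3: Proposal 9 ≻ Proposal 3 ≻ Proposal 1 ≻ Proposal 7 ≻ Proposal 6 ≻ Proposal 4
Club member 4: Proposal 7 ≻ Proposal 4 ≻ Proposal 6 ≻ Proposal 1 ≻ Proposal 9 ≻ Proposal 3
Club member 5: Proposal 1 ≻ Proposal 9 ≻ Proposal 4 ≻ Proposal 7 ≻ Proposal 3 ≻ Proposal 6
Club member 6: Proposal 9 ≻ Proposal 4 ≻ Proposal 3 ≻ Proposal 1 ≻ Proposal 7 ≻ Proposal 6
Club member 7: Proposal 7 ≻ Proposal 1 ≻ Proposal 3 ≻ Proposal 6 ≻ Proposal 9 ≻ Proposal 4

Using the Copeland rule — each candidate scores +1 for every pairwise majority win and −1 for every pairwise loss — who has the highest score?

Pairwise results:
  Proposal 7 vs Proposal 6: Proposal 7 wins 7–0.
  Proposal 7 vs Proposal 3: Proposal 7 wins 4–3.
  Proposal 7 vs Proposal 1: Proposal 1 wins 5–2.
  Proposal 7 vs Proposal 9: Proposal 9 wins 4–3.
  Proposal 7 vs Proposal 4: Proposal 7 wins 5–2.
  Proposal 6 vs Proposal 3: Proposal 3 wins 5–2.
  Proposal 6 vs Proposal 1: Proposal 1 wins 6–1.
  Proposal 6 vs Proposal 9: Proposal 9 wins 4–3.
  Proposal 6 vs Proposal 4: Proposal 4 wins 4–3.
  Proposal 3 vs Proposal 1: Proposal 1 wins 5–2.
  Proposal 3 vs Proposal 9: Proposal 9 wins 6–1.
  Proposal 3 vs Proposal 4: Proposal 4 wins 4–3.
  Proposal 1 vs Proposal 9: Proposal 1 wins 5–2.
  Proposal 1 vs Proposal 4: Proposal 1 wins 5–2.
  Proposal 9 vs Proposal 4: Proposal 9 wins 6–1.
Copeland scores (wins − losses):
  Proposal 7: 3 − 2 = 1
  Proposal 6: 0 − 5 = -5
  Proposal 3: 1 − 4 = -3
  Proposal 1: 5 − 0 = 5
  Proposal 9: 4 − 1 = 3
  Proposal 4: 2 − 3 = -1
Proposal 1 has the best Copeland score.

Proposal 1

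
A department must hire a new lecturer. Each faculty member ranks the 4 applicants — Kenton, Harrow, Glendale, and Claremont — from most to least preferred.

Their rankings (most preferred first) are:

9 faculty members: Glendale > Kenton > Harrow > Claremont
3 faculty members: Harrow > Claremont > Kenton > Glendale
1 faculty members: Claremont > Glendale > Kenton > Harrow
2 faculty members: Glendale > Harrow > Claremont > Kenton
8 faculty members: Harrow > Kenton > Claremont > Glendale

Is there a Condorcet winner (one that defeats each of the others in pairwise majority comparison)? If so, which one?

Head-to-head results (23 voters total):
Kenton vs Harrow: Harrow wins 13–10.
Kenton vs Glendale: Glendale wins 12–11.
Kenton vs Claremont: Kenton wins 17–6.
Harrow vs Glendale: Glendale wins 12–11.
Harrow vs Claremont: Harrow wins 22–1.
Glendale vs Claremont: Claremont wins 12–11.
No candidate beats all others: Kenton beats Claremont beats Glendale beats Kenton, a majority cycle.

There is no Condorcet winner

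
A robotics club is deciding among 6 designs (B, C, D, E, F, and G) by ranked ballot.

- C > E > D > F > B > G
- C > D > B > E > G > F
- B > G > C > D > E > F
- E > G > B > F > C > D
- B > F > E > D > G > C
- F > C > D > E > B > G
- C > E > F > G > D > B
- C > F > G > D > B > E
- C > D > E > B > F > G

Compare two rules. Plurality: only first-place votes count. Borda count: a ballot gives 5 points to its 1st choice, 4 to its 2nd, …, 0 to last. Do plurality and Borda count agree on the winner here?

Yes

Plurality first-place counts: B 2, C 5, D 0, E 1, F 1, G 0 → C.
Borda totals: B 21, C 33, D 21, E 24, F 21, G 15 → C.
The two rules agree on C.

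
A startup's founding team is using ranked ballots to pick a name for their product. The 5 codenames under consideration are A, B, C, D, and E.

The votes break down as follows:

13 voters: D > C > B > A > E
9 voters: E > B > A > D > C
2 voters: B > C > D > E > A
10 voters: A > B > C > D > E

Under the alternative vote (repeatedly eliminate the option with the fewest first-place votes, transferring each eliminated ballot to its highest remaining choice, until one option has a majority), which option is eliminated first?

C

Round 1: D 13, A 10, E 9, B 2, C 0. C has the fewest and is eliminated.
Round 2: D 13, A 10, E 9, B 2. B has the fewest and is eliminated.
Round 3: D 15, A 10, E 9. E has the fewest and is eliminated.
Round 4: A 19, D 15. A has a majority.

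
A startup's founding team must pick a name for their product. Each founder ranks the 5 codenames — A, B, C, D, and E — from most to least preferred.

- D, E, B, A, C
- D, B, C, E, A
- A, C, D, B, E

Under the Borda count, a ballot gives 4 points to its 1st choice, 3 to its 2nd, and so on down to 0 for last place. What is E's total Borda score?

Borda scores:
  A: 1 + 0 + 4 = 5
  B: 2 + 3 + 1 = 6
  C: 0 + 2 + 3 = 5
  D: 4 + 4 + 2 = 10
  E: 3 + 1 + 0 = 4

4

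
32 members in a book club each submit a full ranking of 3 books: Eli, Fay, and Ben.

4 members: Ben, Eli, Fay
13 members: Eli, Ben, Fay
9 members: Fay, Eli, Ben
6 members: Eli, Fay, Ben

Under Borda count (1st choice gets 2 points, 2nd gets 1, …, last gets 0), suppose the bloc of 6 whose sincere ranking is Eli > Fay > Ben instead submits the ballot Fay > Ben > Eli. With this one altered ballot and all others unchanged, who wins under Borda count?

Eli

Borda totals with the altered ballot: Eli 39, Fay 30, Ben 27.
The winner is unchanged: still Eli.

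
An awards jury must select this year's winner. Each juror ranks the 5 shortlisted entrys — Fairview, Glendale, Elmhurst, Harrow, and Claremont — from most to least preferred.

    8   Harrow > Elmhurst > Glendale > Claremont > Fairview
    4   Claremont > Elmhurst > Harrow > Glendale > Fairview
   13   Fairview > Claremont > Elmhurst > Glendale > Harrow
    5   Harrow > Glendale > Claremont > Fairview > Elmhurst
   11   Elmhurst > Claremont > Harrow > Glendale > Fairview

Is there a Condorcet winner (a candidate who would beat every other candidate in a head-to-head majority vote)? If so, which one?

Head-to-head results (41 voters total):
Fairview vs Glendale: Glendale wins 28–13.
Fairview vs Elmhurst: Elmhurst wins 23–18.
Fairview vs Harrow: Harrow wins 28–13.
Fairview vs Claremont: Claremont wins 28–13.
Glendale vs Elmhurst: Elmhurst wins 36–5.
Glendale vs Harrow: Harrow wins 28–13.
Glendale vs Claremont: Claremont wins 28–13.
Elmhurst vs Harrow: Elmhurst wins 28–13.
Elmhurst vs Claremont: Claremont wins 22–19.
Harrow vs Claremont: Claremont wins 28–13.
Claremont beats each rival — Fairview (28–13), Glendale (28–13), Elmhurst (22–19), Harrow (28–13) — so Claremont is the Condorcet winner.

Claremont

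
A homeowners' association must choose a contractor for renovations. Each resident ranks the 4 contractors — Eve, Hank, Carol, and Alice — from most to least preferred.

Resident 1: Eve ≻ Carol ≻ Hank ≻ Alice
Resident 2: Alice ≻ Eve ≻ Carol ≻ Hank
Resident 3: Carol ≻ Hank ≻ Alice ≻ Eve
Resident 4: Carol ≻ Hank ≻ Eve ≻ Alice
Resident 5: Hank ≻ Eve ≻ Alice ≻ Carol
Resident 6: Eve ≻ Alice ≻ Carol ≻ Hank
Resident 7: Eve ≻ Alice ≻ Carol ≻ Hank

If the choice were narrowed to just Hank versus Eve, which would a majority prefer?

Ballots ranking Hank above Eve: 3.
Ballots ranking Eve above Hank: 4.
Eve wins the head-to-head, 4–3.

Eve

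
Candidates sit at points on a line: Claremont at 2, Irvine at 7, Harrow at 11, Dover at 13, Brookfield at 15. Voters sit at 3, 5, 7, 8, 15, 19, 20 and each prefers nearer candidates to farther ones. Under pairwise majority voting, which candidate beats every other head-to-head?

With single-peaked preferences on a line, the Condorcet winner is the candidate closest to the median voter.
The median voter (position 8) is closest to Irvine at 7.
Check: Irvine vs Brookfield — voters closer to Irvine: 4 of 7.

Irvine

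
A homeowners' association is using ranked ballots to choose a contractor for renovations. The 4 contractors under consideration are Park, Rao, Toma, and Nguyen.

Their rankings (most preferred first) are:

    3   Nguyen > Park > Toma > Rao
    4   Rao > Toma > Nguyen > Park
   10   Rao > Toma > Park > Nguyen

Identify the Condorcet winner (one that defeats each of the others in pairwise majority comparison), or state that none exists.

Head-to-head results (17 voters total):
Park vs Rao: Rao wins 14–3.
Park vs Toma: Toma wins 14–3.
Park vs Nguyen: Park wins 10–7.
Rao vs Toma: Rao wins 14–3.
Rao vs Nguyen: Rao wins 14–3.
Toma vs Nguyen: Toma wins 14–3.
Rao beats each rival — Park (14–3), Toma (14–3), Nguyen (14–3) — so Rao is the Condorcet winner.

Rao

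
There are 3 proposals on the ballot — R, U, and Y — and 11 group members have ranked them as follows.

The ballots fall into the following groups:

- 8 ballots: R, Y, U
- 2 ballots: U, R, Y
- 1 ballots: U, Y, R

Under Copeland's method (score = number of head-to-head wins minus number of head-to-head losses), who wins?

Pairwise results:
  R vs U: R wins 8–3.
  R vs Y: R wins 10–1.
  U vs Y: Y wins 8–3.
Copeland scores (wins − losses):
  R: 2 − 0 = 2
  U: 0 − 2 = -2
  Y: 1 − 1 = 0
R has the best Copeland score.

R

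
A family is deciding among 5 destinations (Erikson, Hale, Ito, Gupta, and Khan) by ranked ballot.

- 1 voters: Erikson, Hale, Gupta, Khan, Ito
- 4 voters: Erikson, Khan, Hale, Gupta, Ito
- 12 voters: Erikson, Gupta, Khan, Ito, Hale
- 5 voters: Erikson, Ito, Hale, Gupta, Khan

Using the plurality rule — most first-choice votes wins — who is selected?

First-place vote totals:
  Erikson: 22
  Hale: 0
  Ito: 0
  Gupta: 0
  Khan: 0
Erikson has the most first-place votes.

Erikson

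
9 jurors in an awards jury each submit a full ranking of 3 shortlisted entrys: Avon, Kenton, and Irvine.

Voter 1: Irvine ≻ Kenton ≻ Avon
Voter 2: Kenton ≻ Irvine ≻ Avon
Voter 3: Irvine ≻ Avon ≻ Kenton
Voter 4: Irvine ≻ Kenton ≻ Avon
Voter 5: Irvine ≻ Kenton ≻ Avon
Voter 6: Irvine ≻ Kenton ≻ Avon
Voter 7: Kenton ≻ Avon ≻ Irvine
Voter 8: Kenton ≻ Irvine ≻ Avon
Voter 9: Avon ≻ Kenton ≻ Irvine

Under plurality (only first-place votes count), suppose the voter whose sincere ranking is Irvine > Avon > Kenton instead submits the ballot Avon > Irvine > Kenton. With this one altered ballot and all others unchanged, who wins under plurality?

First-place totals with the altered ballot: Avon 2, Kenton 3, Irvine 4.
The winner is unchanged: still Irvine.

Irvine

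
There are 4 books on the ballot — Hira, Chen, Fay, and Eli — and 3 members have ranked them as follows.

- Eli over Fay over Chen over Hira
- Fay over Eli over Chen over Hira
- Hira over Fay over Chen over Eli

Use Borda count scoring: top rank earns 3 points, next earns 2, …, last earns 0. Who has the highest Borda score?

Borda scores:
  Hira: 0 + 0 + 3 = 3
  Chen: 1 + 1 + 1 = 3
  Fay: 2 + 3 + 2 = 7
  Eli: 3 + 2 + 0 = 5
Fay has the highest total.

Fay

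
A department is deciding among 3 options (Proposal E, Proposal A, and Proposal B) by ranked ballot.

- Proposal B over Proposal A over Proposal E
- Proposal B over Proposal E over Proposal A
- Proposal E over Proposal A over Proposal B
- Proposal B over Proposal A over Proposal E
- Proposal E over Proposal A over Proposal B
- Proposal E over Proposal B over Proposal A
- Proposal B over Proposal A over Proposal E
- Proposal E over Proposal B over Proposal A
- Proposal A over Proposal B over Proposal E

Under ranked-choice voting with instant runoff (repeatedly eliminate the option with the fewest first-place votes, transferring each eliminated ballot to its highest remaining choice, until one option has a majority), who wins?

Proposal B

Round 1: Proposal E 4, Proposal B 4, Proposal A 1. Proposal A has the fewest and is eliminated.
Round 2: Proposal B 5, Proposal E 4. Proposal B has a majority.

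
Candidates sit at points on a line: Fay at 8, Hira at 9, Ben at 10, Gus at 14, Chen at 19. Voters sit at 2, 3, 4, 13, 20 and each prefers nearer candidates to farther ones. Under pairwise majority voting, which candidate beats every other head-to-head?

Fay

With single-peaked preferences on a line, the Condorcet winner is the candidate closest to the median voter.
The median voter (position 4) is closest to Fay at 8.
Check: Fay vs Hira — voters closer to Fay: 3 of 5.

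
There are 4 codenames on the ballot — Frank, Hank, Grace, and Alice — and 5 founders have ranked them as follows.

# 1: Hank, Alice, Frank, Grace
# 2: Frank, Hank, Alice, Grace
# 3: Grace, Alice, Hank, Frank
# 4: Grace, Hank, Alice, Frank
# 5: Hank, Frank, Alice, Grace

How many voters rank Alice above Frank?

3

Ballots ranking Alice above Frank: 3.
Ballots ranking Frank above Alice: 2.
So 3 of 5 voters prefer Alice to Frank.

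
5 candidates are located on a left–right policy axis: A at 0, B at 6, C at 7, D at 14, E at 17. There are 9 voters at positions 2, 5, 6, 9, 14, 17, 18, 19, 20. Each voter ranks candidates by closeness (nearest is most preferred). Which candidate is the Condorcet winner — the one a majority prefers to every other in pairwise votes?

With single-peaked preferences on a line, the Condorcet winner is the candidate closest to the median voter.
The median voter (position 14) is closest to D at 14.
Check: D vs B — voters closer to D: 5 of 9.

D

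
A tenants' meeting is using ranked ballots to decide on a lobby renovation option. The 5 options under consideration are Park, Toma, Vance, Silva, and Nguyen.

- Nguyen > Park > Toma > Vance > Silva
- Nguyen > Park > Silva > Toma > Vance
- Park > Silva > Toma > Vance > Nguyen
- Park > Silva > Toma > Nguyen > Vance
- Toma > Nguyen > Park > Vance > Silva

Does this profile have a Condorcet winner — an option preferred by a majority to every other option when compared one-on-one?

Head-to-head results (5 voters total):
Park vs Toma: Park wins 4–1.
Park vs Vance: Park wins 5–0.
Park vs Silva: Park wins 5–0.
Park vs Nguyen: Nguyen wins 3–2.
Toma vs Vance: Toma wins 5–0.
Toma vs Silva: Silva wins 3–2.
Toma vs Nguyen: Toma wins 3–2.
Vance vs Silva: Silva wins 3–2.
Vance vs Nguyen: Nguyen wins 4–1.
Silva vs Nguyen: Nguyen wins 3–2.
No candidate beats all others: Park beats Toma beats Nguyen beats Park, a majority cycle.

No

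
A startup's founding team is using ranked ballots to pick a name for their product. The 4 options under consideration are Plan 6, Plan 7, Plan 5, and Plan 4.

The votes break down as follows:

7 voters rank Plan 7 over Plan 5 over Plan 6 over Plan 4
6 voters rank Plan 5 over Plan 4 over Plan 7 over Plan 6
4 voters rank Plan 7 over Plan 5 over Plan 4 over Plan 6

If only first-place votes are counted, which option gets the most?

First-place vote totals:
  Plan 6: 0
  Plan 7: 11
  Plan 5: 6
  Plan 4: 0
Plan 7 has the most first-place votes.

Plan 7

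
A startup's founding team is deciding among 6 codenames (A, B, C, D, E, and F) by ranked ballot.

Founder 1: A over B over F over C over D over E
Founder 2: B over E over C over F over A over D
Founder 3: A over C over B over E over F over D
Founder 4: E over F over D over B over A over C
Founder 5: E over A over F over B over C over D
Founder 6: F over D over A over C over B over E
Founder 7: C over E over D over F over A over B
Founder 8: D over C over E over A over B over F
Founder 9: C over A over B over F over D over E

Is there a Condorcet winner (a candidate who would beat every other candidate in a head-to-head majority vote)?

No

Head-to-head results (9 voters total):
A vs B: A wins 7–2.
A vs C: A wins 5–4.
A vs D: A wins 5–4.
A vs E: E wins 5–4.
A vs F: A wins 5–4.
B vs C: C wins 5–4.
B vs D: B wins 5–4.
B vs E: B wins 5–4.
B vs F: B wins 5–4.
C vs D: C wins 6–3.
C vs E: C wins 6–3.
C vs F: C wins 5–4.
D vs E: E wins 5–4.
D vs F: F wins 7–2.
E vs F: E wins 6–3.
No candidate beats all others: A beats B beats E beats A, a majority cycle.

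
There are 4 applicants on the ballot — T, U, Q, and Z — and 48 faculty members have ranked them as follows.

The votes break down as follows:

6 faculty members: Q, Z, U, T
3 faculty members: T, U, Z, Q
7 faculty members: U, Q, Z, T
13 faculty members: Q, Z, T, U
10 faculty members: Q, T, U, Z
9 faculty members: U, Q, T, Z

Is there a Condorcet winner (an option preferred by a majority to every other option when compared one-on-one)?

Head-to-head results (48 voters total):
T vs U: T wins 26–22.
T vs Q: Q wins 45–3.
T vs Z: Z wins 26–22.
U vs Q: Q wins 29–19.
U vs Z: U wins 29–19.
Q vs Z: Q wins 45–3.
Q beats each rival — T (45–3), U (29–19), Z (45–3) — so Q is the Condorcet winner.

Yes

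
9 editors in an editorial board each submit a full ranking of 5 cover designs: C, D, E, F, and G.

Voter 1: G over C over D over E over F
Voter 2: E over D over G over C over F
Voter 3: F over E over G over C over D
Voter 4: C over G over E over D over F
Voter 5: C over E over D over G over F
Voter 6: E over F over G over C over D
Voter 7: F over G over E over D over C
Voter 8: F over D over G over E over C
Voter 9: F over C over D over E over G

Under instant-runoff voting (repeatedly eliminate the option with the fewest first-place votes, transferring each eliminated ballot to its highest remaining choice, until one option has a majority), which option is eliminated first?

D

Round 1: F 4, C 2, E 2, G 1, D 0. D has the fewest and is eliminated.
Round 2: F 4, C 2, E 2, G 1. G has the fewest and is eliminated.
Round 3: F 4, C 3, E 2. E has the fewest and is eliminated.
Round 4: F 5, C 4. F has a majority.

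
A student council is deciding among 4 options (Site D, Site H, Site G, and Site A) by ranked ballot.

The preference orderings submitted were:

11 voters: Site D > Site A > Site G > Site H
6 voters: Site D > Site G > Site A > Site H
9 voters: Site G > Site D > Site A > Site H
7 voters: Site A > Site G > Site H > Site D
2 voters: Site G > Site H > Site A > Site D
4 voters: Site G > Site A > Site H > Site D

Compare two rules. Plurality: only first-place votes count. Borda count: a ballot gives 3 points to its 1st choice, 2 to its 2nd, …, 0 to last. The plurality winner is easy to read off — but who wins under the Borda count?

Plurality first-place counts: Site D 17, Site H 0, Site G 15, Site A 7 → Site D.
Borda totals: Site D 69, Site H 15, Site G 82, Site A 68 → Site G.

Site G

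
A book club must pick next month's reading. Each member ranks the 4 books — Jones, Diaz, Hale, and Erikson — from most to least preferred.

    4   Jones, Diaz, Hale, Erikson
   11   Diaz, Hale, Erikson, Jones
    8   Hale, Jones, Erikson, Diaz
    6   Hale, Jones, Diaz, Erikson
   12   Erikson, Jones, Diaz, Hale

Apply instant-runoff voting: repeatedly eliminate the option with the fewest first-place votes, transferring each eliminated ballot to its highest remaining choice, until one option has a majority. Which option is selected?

Diaz

Round 1: Hale 14, Erikson 12, Diaz 11, Jones 4. Jones has the fewest and is eliminated.
Round 2: Diaz 15, Hale 14, Erikson 12. Erikson has the fewest and is eliminated.
Round 3: Diaz 27, Hale 14. Diaz has a majority.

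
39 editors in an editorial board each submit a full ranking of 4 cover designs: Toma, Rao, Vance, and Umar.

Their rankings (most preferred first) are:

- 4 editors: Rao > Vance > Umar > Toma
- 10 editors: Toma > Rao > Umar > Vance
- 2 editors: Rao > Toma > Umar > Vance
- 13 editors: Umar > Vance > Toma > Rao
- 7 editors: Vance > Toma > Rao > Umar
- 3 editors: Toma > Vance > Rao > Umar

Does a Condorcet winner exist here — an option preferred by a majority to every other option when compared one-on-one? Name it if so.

Head-to-head results (39 voters total):
Toma vs Rao: Toma wins 33–6.
Toma vs Vance: Vance wins 24–15.
Toma vs Umar: Toma wins 22–17.
Rao vs Vance: Vance wins 23–16.
Rao vs Umar: Rao wins 26–13.
Vance vs Umar: Umar wins 25–14.
No candidate beats all others: Toma beats Umar beats Vance beats Toma, a majority cycle.

There is no Condorcet winner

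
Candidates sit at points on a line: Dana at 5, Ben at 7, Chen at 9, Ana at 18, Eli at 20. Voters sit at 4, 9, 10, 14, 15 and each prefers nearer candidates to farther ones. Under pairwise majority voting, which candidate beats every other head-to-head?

Chen

With single-peaked preferences on a line, the Condorcet winner is the candidate closest to the median voter.
The median voter (position 10) is closest to Chen at 9.
Check: Chen vs Ben — voters closer to Chen: 4 of 5.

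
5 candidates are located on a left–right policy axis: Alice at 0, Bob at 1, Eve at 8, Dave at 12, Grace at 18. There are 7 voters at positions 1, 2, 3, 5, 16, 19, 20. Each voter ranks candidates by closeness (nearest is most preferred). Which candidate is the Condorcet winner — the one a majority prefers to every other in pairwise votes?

With single-peaked preferences on a line, the Condorcet winner is the candidate closest to the median voter.
The median voter (position 5) is closest to Eve at 8.
Check: Eve vs Dave — voters closer to Eve: 4 of 7.

Eve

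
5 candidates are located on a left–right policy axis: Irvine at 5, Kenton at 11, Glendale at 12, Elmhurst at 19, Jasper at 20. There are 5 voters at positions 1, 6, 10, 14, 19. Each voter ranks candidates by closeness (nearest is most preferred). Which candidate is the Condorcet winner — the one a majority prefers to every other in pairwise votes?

Kenton

With single-peaked preferences on a line, the Condorcet winner is the candidate closest to the median voter.
The median voter (position 10) is closest to Kenton at 11.
Check: Kenton vs Irvine — voters closer to Kenton: 3 of 5.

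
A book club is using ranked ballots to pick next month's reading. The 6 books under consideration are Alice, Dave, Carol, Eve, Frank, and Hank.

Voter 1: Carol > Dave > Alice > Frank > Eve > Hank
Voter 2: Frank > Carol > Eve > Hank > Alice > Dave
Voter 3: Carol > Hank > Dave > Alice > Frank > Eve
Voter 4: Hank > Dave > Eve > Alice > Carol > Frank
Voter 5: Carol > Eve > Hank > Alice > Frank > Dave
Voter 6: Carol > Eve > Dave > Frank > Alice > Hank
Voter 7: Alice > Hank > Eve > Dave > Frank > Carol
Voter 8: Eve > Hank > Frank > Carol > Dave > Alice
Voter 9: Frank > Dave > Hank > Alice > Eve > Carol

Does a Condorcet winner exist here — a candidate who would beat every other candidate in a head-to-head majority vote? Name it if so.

Head-to-head results (9 voters total):
Alice vs Dave: Dave wins 6–3.
Alice vs Carol: Carol wins 6–3.
Alice vs Eve: Eve wins 5–4.
Alice vs Frank: Alice wins 5–4.
Alice vs Hank: Hank wins 6–3.
Dave vs Carol: Carol wins 6–3.
Dave vs Eve: Eve wins 5–4.
Dave vs Frank: Dave wins 5–4.
Dave vs Hank: Hank wins 6–3.
Carol vs Eve: Carol wins 5–4.
Carol vs Frank: Carol wins 5–4.
Carol vs Hank: Carol wins 5–4.
Eve vs Frank: Eve wins 5–4.
Eve vs Hank: Eve wins 5–4.
Frank vs Hank: Hank wins 5–4.
Carol beats each rival — Alice (6–3), Dave (6–3), Eve (5–4), Frank (5–4), Hank (5–4) — so Carol is the Condorcet winner.

Carol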